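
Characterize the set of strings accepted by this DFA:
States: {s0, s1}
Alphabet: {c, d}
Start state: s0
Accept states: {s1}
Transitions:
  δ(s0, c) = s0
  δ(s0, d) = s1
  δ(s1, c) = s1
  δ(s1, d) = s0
Testing a few strings:
  'dc' → accept
  'd' → accept
  'c' → reject
  'ccc' → reject
State roles: s0=even number of d's so far; s1=odd number of d's so far
All strings over {c,d} with an odd number of d's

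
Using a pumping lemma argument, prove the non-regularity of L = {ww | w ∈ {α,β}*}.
Assume L is regular with pumping length p. Idea: pumping the leading α-block breaks the equality of the two halves.
Choose s = α^p β α^p β ∈ L (with w = α^p β). |s| = 2p+2 ≥ p. By the pumping lemma, s = xyz with |xy| ≤ p, |y| > 0, so y = α^k with k ≥ 1, in the first α-block. Then xy²z = α^(p+k) β α^p β, of length 2p+2+k. If k is odd this length is odd, so it cannot be of the form ww. If k is even, each half has length p+1+k/2 ≤ p+k, so the first half lies entirely inside the leading α-block and contains no β, while the second half ends in β; the halves differ. Either way xy²z ∉ L.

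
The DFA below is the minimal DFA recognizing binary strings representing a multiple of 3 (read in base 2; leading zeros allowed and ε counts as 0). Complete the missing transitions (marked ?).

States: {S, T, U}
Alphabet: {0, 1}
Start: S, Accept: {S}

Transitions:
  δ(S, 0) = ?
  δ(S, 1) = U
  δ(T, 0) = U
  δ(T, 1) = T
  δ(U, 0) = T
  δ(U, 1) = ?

From the language and accept set, identify what each state tracks — S: value ≡ 0 (mod 3); T: value ≡ 2 (mod 3); U: value ≡ 1 (mod 3).
Each missing δ(q, a) is the state matching the new tracked value after reading a.
δ(S, 0) = S; δ(U, 1) = S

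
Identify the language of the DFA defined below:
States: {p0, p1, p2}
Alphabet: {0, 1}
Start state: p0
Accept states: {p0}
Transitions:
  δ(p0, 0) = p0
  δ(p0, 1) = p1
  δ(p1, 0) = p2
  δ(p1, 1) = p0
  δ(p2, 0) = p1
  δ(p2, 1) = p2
Testing a few strings:
  '101' → reject
  '10' → reject
  '1010' → reject
  '0101' → reject
State roles: p0=value ≡ 0 (mod 3); p1=value ≡ 1 (mod 3); p2=value ≡ 2 (mod 3)
All binary strings representing a multiple of 3 (read in base 2; leading zeros allowed and ε counts as 0)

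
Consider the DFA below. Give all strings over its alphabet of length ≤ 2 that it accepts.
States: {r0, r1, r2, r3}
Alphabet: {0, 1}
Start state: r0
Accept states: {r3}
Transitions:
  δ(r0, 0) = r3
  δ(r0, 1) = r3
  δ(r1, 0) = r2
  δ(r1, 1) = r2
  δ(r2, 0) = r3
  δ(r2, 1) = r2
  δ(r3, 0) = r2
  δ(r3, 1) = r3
0, 1, 01, 11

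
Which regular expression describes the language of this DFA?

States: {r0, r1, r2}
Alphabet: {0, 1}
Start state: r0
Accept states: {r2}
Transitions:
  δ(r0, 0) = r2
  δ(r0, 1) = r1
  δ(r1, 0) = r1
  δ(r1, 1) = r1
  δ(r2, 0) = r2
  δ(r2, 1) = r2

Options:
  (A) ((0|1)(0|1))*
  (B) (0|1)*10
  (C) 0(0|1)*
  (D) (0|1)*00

Check each option against the DFA on short strings; one disagreement eliminates an option:
  (A) ((0|1)(0|1))*: on ε the DFA stays in r0 and rejects (r0 ∉ Accept), but the regex matches it → eliminate
  (B) (0|1)*10: on '0' the DFA goes r0 → r2 and accepts (r2 ∈ Accept), but the regex does not match it → eliminate
  (C) 0(0|1)*: agrees with the DFA on every string of length ≤ 6
  (D) (0|1)*00: on '0' the DFA goes r0 → r2 and accepts (r2 ∈ Accept), but the regex does not match it → eliminate
Only (C) is consistent with the DFA.
(C) 0(0|1)*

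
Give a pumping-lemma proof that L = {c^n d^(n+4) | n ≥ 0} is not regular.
Assume L is regular with pumping length p. Idea: pumping the c-block breaks the fixed offset of 4.
Choose s = c^p d^(p+4) ∈ L. By the pumping lemma, s = xyz with |xy| ≤ p, |y| > 0, so y = c^k with k ≥ 1. Then xy²z = c^(p+k) d^(p+4). For this to be in L we would need p+4 = (p+k)+4, i.e. k = 0, contradicting k ≥ 1. So xy²z ∉ L.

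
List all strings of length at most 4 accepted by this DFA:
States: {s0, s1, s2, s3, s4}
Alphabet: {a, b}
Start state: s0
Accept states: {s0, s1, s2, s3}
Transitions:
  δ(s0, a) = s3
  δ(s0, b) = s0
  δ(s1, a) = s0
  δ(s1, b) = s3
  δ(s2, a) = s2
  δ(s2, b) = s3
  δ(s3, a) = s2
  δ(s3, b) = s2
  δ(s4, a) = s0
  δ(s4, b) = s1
ε, a, b, aa, ab, ba, bb, aaa, aab, aba, abb, baa, bab, bba, bbb, aaaa, aaab, aaba, aabb, abaa, abab, abba, abbb, baaa, baab, baba, babb, bbaa, bbab, bbba, bbbb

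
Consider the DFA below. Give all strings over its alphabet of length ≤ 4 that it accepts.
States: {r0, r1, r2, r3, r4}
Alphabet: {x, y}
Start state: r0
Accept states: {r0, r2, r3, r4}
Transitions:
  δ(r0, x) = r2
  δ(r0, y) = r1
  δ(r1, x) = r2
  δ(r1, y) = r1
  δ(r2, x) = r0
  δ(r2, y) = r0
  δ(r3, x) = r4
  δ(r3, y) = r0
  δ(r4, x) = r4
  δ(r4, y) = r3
ε, x, xx, xy, yx, xxx, xyx, yxx, yxy, yyx, xxxx, xxxy, xxyx, xyxx, xyxy, xyyx, yxxx, yxyx, yyxx, yyxy, yyyx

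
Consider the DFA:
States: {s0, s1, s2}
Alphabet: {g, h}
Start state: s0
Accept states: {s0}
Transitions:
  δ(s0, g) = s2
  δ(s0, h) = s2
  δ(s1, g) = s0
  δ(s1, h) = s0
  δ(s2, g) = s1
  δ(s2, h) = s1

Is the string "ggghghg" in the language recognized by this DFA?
Processing string "ggghghg":
  s0 --g--> s2
  s2 --g--> s1
  s1 --g--> s0
  s0 --h--> s2
  s2 --g--> s1
  s1 --h--> s0
  s0 --g--> s2
Final state: s2
Accept states: {s0}
No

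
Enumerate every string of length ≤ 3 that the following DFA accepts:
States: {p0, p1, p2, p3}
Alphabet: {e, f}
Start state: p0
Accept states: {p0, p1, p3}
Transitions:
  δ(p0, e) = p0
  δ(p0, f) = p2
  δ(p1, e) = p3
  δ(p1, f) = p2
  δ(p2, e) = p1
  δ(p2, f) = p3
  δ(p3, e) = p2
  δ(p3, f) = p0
ε, e, ee, fe, ff, eee, efe, eff, fee, fff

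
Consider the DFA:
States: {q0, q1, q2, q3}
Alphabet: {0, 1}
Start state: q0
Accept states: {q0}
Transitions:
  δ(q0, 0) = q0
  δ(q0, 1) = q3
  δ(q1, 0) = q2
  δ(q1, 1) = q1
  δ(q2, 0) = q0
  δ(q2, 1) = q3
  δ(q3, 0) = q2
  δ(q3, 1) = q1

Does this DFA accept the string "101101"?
Processing string "101101":
  q0 --1--> q3
  q3 --0--> q2
  q2 --1--> q3
  q3 --1--> q1
  q1 --0--> q2
  q2 --1--> q3
Final state: q3
Accept states: {q0}
No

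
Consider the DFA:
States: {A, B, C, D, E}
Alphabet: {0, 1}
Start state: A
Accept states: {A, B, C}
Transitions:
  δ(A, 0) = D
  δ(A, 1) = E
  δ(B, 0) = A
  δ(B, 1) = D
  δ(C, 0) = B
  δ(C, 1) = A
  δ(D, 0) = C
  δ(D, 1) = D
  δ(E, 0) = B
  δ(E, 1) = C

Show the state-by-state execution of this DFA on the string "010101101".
read '0': A → D
  read '1': D → D
  read '0': D → C
  read '1': C → A
  read '0': A → D
  read '1': D → D
  read '1': D → D
  read '0': D → C
  read '1': C → A
A -> D -> D -> C -> A -> D -> D -> D -> C -> A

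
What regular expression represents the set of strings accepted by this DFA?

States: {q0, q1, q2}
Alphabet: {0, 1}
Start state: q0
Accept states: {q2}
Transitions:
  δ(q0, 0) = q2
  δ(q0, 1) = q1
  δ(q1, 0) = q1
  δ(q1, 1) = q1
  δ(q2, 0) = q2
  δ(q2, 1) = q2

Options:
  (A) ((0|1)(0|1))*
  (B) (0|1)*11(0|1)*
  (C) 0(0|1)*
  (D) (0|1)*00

Check each option against the DFA on short strings; one disagreement eliminates an option:
  (A) ((0|1)(0|1))*: on ε the DFA stays in q0 and rejects (q0 ∉ Accept), but the regex matches it → eliminate
  (B) (0|1)*11(0|1)*: on '0' the DFA goes q0 → q2 and accepts (q2 ∈ Accept), but the regex does not match it → eliminate
  (C) 0(0|1)*: agrees with the DFA on every string of length ≤ 6
  (D) (0|1)*00: on '0' the DFA goes q0 → q2 and accepts (q2 ∈ Accept), but the regex does not match it → eliminate
Only (C) is consistent with the DFA.
(C) 0(0|1)*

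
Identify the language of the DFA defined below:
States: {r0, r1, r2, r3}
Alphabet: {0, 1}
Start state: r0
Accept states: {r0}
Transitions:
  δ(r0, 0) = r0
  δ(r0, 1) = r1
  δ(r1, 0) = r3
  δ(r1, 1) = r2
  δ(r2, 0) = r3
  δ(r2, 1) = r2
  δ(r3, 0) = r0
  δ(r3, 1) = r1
Testing a few strings:
  '111' → reject
  '10' → reject
  '1111' → reject
  '1001' → reject
State roles: r0=value ≡ 0 (mod 4); r1=value ≡ 1 (mod 4); r2=value ≡ 3 (mod 4); r3=value ≡ 2 (mod 4)
All binary strings representing a multiple of 4 (read in base 2; leading zeros allowed and ε counts as 0)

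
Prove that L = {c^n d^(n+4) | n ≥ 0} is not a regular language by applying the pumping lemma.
Assume L is regular with pumping length p. Idea: pumping the c-block breaks the fixed offset of 4.
Choose s = c^p d^(p+4) ∈ L. By the pumping lemma, s = xyz with |xy| ≤ p, |y| > 0, so y = c^k with k ≥ 1. Then xy²z = c^(p+k) d^(p+4). For this to be in L we would need p+4 = (p+k)+4, i.e. k = 0, contradicting k ≥ 1. So xy²z ∉ L.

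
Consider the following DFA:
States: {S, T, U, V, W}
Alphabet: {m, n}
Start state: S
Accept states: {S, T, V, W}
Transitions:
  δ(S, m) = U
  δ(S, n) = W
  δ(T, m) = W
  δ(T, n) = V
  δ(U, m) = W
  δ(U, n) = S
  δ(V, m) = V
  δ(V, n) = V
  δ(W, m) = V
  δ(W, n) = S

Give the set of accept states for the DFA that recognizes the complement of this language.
Complement accept states = All states \ Original accept states
= {S, T, U, V, W} \ {S, T, V, W}
{U}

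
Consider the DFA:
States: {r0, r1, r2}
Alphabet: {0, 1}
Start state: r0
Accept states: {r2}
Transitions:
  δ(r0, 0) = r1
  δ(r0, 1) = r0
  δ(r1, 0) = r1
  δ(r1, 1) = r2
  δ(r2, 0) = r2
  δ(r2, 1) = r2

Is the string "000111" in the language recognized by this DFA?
Processing string "000111":
  r0 --0--> r1
  r1 --0--> r1
  r1 --0--> r1
  r1 --1--> r2
  r2 --1--> r2
  r2 --1--> r2
Final state: r2
Accept states: {r2}
Yes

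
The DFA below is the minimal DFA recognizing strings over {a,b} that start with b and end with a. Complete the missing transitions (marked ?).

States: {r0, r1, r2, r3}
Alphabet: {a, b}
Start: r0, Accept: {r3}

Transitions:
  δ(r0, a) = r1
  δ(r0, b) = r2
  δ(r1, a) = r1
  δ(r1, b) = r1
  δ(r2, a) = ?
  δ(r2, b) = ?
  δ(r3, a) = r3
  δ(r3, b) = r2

From the language and accept set, identify what each state tracks — r0: no input read; r1: started with a (dead); r2: started with b, last symbol b; r3: started with b, last symbol a.
Each missing δ(q, a) is the state matching the new tracked value after reading a.
δ(r2, a) = r3; δ(r2, b) = r2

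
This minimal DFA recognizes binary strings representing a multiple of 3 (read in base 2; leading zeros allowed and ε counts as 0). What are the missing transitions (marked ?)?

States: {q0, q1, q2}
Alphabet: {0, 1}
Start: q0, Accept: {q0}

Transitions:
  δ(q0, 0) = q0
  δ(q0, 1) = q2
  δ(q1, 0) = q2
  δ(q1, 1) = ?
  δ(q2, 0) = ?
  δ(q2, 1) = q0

From the language and accept set, identify what each state tracks — q0: value ≡ 0 (mod 3); q1: value ≡ 2 (mod 3); q2: value ≡ 1 (mod 3).
Each missing δ(q, a) is the state matching the new tracked value after reading a.
δ(q1, 1) = q1; δ(q2, 0) = q1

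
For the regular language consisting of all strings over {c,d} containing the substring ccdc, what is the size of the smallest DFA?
By Myhill–Nerode, count the distinguishable equivalence classes: 5 classes — one per longest suffix of the input that is a prefix of 'ccdc' (lengths 0 through 3), plus an absorbing 'already seen ccdc' class.
5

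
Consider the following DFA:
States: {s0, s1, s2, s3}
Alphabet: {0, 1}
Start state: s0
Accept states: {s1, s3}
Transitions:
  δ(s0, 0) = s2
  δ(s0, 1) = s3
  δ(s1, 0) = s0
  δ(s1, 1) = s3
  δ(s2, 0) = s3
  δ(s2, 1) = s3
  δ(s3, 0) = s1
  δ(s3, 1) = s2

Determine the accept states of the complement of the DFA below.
Complement accept states = All states \ Original accept states
= {s0, s1, s2, s3} \ {s1, s3}
{s0, s2}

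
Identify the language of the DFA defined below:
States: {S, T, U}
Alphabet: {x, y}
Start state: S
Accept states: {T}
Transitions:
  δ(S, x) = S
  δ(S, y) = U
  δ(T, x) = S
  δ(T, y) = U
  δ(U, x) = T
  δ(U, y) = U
Testing a few strings:
  'yy' → reject
  'yyy' → reject
  'xyx' → accept
  'xxx' → reject
State roles: S=no suffix match; T=suffix is yx; U=one trailing y
All strings over {x,y} ending with yx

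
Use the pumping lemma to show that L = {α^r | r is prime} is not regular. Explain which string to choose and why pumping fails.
Assume L is regular with pumping length p. Idea: pumping by a suitable count produces a composite length.
Let q be a prime with q ≥ p and choose s = α^q ∈ L. By the pumping lemma, s = xyz with |xy| ≤ p, |y| = k ≥ 1. Take i = q+1: |xy^(q+1)z| = q + q·k = q(1+k). Since q ≥ 2 and 1+k ≥ 2, q(1+k) is composite, so xy^(q+1)z ∉ L.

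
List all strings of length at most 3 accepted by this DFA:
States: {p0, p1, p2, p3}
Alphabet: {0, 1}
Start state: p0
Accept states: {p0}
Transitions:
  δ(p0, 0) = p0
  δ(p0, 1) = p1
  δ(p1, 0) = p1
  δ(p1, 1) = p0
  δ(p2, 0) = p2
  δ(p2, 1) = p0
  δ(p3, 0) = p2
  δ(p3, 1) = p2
ε, 0, 00, 11, 000, 011, 101, 110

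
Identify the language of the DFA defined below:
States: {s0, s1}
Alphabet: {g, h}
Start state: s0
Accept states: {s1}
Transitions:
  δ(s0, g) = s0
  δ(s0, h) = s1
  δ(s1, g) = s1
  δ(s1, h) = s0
Testing a few strings:
  'gh' → accept
  'hgg' → accept
  'gg' → reject
  'ggh' → accept
State roles: s0=even number of h's so far; s1=odd number of h's so far
All strings over {g,h} with an odd number of h's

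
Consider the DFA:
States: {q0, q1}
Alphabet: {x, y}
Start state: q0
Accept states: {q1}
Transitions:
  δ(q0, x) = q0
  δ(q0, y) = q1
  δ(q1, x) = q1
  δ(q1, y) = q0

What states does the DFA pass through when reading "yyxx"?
read 'y': q0 → q1
  read 'y': q1 → q0
  read 'x': q0 → q0
  read 'x': q0 → q0
q0 -> q1 -> q0 -> q0 -> q0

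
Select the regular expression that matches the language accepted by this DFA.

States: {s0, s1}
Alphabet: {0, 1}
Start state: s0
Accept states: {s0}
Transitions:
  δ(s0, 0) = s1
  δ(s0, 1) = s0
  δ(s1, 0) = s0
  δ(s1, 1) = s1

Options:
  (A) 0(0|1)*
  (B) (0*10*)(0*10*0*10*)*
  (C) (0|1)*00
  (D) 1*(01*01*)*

Check each option against the DFA on short strings; one disagreement eliminates an option:
  (A) 0(0|1)*: on ε the DFA stays in s0 and accepts (s0 ∈ Accept), but the regex does not match it → eliminate
  (B) (0*10*)(0*10*0*10*)*: on ε the DFA stays in s0 and accepts (s0 ∈ Accept), but the regex does not match it → eliminate
  (C) (0|1)*00: on ε the DFA stays in s0 and accepts (s0 ∈ Accept), but the regex does not match it → eliminate
  (D) 1*(01*01*)*: agrees with the DFA on every string of length ≤ 6
Only (D) is consistent with the DFA.
(D) 1*(01*01*)*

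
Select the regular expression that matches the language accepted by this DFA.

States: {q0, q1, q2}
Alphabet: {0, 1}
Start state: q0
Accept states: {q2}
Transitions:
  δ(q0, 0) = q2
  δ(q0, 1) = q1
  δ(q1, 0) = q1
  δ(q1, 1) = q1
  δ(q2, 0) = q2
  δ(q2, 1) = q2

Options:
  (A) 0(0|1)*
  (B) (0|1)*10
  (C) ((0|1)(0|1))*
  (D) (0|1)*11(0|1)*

Check each option against the DFA on short strings; one disagreement eliminates an option:
  (A) 0(0|1)*: agrees with the DFA on every string of length ≤ 6
  (B) (0|1)*10: on '0' the DFA goes q0 → q2 and accepts (q2 ∈ Accept), but the regex does not match it → eliminate
  (C) ((0|1)(0|1))*: on ε the DFA stays in q0 and rejects (q0 ∉ Accept), but the regex matches it → eliminate
  (D) (0|1)*11(0|1)*: on '0' the DFA goes q0 → q2 and accepts (q2 ∈ Accept), but the regex does not match it → eliminate
Only (A) is consistent with the DFA.
(A) 0(0|1)*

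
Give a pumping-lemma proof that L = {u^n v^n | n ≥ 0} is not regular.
Assume L is regular with pumping length p. Idea: pumping the u-block changes the count balance.
Choose s = u^p v^p (length 2p ≥ p). By the pumping lemma, s = xyz with |xy| ≤ p, |y| > 0. So y = u^k for some k > 0 (since xy is entirely within the u's). Pumping gives xy²z = u^(p+k) v^p, which is not in L since p+k ≠ p.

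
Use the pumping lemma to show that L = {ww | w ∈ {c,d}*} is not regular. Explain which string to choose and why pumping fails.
Assume L is regular with pumping length p. Idea: pumping the leading c-block breaks the equality of the two halves.
Choose s = c^p d c^p d ∈ L (with w = c^p d). |s| = 2p+2 ≥ p. By the pumping lemma, s = xyz with |xy| ≤ p, |y| > 0, so y = c^k with k ≥ 1, in the first c-block. Then xy²z = c^(p+k) d c^p d, of length 2p+2+k. If k is odd this length is odd, so it cannot be of the form ww. If k is even, each half has length p+1+k/2 ≤ p+k, so the first half lies entirely inside the leading c-block and contains no d, while the second half ends in d; the halves differ. Either way xy²z ∉ L.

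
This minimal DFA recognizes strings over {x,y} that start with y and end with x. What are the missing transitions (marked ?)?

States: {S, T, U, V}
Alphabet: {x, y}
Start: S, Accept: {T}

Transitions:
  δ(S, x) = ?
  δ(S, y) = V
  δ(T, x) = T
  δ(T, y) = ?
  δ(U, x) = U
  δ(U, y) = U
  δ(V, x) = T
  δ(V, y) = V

From the language and accept set, identify what each state tracks — S: no input read; T: started with y, last symbol x; U: started with x (dead); V: started with y, last symbol y.
Each missing δ(q, a) is the state matching the new tracked value after reading a.
δ(S, x) = U; δ(T, y) = V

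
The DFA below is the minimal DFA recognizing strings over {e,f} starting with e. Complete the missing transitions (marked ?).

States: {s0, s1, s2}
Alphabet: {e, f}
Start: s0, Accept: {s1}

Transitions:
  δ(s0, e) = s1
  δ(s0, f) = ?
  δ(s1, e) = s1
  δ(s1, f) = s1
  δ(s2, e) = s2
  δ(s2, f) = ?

From the language and accept set, identify what each state tracks — s0: no input read; s1: started with e; s2: started with f (dead).
Each missing δ(q, a) is the state matching the new tracked value after reading a.
δ(s0, f) = s2; δ(s2, f) = s2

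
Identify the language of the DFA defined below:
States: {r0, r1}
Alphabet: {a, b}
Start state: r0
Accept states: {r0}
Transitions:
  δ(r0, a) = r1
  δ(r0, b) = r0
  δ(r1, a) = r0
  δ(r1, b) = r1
Testing a few strings:
  'aa' → accept
  'a' → reject
  'ab' → reject
  'baa' → accept
State roles: r0=even number of a's so far; r1=odd number of a's so far
All strings over {a,b} with an even number of a's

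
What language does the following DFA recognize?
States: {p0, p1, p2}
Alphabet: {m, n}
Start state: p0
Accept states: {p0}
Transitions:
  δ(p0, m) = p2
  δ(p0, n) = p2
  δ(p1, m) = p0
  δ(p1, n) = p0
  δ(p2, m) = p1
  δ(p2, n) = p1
Testing a few strings:
  'm' → reject
  'mnn' → accept
  'nm' → reject
  'mmnn' → reject
State roles: p0=length ≡ 0 (mod 3); p1=length ≡ 2 (mod 3); p2=length ≡ 1 (mod 3)
All strings over {m,n} whose length is a multiple of 3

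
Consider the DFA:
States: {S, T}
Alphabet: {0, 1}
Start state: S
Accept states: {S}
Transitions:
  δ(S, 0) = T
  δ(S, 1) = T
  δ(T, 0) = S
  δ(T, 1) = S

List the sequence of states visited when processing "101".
read '1': S → T
  read '0': T → S
  read '1': S → T
S -> T -> S -> T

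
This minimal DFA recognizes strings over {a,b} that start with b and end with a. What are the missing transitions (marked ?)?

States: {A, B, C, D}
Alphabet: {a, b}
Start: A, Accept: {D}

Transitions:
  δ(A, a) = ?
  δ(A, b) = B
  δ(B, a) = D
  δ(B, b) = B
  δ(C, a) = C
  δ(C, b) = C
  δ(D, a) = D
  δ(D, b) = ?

From the language and accept set, identify what each state tracks — A: no input read; B: started with b, last symbol b; C: started with a (dead); D: started with b, last symbol a.
Each missing δ(q, a) is the state matching the new tracked value after reading a.
δ(A, a) = C; δ(D, b) = B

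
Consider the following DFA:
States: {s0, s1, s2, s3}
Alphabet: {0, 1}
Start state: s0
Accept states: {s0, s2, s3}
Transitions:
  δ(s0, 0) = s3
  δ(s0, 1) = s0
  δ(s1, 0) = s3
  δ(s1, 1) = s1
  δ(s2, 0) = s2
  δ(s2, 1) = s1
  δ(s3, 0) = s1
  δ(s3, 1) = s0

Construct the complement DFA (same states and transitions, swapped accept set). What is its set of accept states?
Complement accept states = All states \ Original accept states
= {s0, s1, s2, s3} \ {s0, s2, s3}
{s1}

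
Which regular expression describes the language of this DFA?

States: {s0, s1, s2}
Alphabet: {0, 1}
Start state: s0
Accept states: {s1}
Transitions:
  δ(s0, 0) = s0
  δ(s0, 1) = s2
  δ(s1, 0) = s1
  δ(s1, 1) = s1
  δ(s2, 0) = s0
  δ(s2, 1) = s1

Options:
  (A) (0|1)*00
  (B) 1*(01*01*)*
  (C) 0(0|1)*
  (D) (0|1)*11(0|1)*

Check each option against the DFA on short strings; one disagreement eliminates an option:
  (A) (0|1)*00: on '00' the DFA goes s0 → s0 → s0 and rejects (s0 ∉ Accept), but the regex matches it → eliminate
  (B) 1*(01*01*)*: on ε the DFA stays in s0 and rejects (s0 ∉ Accept), but the regex matches it → eliminate
  (C) 0(0|1)*: on '0' the DFA goes s0 → s0 and rejects (s0 ∉ Accept), but the regex matches it → eliminate
  (D) (0|1)*11(0|1)*: agrees with the DFA on every string of length ≤ 6
Only (D) is consistent with the DFA.
(D) (0|1)*11(0|1)*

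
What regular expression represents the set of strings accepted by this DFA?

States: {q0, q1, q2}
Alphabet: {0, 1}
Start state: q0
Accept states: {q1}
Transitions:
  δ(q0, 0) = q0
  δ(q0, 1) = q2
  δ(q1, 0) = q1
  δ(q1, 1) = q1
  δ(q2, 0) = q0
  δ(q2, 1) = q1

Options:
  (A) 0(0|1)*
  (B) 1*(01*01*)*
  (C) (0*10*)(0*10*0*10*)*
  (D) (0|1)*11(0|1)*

Check each option against the DFA on short strings; one disagreement eliminates an option:
  (A) 0(0|1)*: on '0' the DFA goes q0 → q0 and rejects (q0 ∉ Accept), but the regex matches it → eliminate
  (B) 1*(01*01*)*: on ε the DFA stays in q0 and rejects (q0 ∉ Accept), but the regex matches it → eliminate
  (C) (0*10*)(0*10*0*10*)*: on '1' the DFA goes q0 → q2 and rejects (q2 ∉ Accept), but the regex matches it → eliminate
  (D) (0|1)*11(0|1)*: agrees with the DFA on every string of length ≤ 6
Only (D) is consistent with the DFA.
(D) (0|1)*11(0|1)*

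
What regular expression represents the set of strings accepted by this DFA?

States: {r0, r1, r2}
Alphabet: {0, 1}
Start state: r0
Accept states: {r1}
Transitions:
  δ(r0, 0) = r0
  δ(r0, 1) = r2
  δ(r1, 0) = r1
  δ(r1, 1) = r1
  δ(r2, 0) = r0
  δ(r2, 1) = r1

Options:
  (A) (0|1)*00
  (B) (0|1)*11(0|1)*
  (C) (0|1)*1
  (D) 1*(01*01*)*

Check each option against the DFA on short strings; one disagreement eliminates an option:
  (A) (0|1)*00: on '00' the DFA goes r0 → r0 → r0 and rejects (r0 ∉ Accept), but the regex matches it → eliminate
  (B) (0|1)*11(0|1)*: agrees with the DFA on every string of length ≤ 6
  (C) (0|1)*1: on '1' the DFA goes r0 → r2 and rejects (r2 ∉ Accept), but the regex matches it → eliminate
  (D) 1*(01*01*)*: on ε the DFA stays in r0 and rejects (r0 ∉ Accept), but the regex matches it → eliminate
Only (B) is consistent with the DFA.
(B) (0|1)*11(0|1)*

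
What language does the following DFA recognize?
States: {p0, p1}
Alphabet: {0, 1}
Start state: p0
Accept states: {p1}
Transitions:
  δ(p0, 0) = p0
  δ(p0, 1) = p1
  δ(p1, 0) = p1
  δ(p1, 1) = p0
Testing a few strings:
  '10' → accept
  '0' → reject
  '1' → accept
  '011' → reject
State roles: p0=even number of 1's so far; p1=odd number of 1's so far
All binary strings with an odd number of 1's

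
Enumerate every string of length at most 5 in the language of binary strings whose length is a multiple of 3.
ε, 000, 001, 010, 011, 100, 101, 110, 111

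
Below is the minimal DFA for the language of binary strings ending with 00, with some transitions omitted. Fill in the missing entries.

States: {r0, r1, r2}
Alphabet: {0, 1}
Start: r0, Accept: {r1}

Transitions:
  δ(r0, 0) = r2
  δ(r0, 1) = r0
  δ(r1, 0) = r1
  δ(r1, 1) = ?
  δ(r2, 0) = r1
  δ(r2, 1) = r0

From the language and accept set, identify what each state tracks — r0: last symbol not 0; r1: two trailing 0's; r2: one trailing 0.
Each missing δ(q, a) is the state matching the new tracked value after reading a.
δ(r1, 1) = r0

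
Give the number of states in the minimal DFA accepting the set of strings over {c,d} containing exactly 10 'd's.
By Myhill–Nerode, count the distinguishable equivalence classes: 12 classes — having seen 0, 1, …, 10, or >10 copies of 'd'; the count-10 class is the only accepting one and >10 is dead.
12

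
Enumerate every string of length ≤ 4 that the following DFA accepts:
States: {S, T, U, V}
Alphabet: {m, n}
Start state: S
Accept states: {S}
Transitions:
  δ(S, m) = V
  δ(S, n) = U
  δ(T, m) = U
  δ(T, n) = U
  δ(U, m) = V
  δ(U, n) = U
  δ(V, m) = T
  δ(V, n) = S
ε, mn, nmn, mnmn, nnmn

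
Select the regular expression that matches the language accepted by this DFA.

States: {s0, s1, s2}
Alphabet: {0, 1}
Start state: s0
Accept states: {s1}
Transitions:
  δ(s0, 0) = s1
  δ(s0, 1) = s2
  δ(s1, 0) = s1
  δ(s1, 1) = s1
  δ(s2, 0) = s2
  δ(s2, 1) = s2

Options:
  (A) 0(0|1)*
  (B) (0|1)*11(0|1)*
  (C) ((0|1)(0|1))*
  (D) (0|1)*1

Check each option against the DFA on short strings; one disagreement eliminates an option:
  (A) 0(0|1)*: agrees with the DFA on every string of length ≤ 6
  (B) (0|1)*11(0|1)*: on '0' the DFA goes s0 → s1 and accepts (s1 ∈ Accept), but the regex does not match it → eliminate
  (C) ((0|1)(0|1))*: on ε the DFA stays in s0 and rejects (s0 ∉ Accept), but the regex matches it → eliminate
  (D) (0|1)*1: on '0' the DFA goes s0 → s1 and accepts (s1 ∈ Accept), but the regex does not match it → eliminate
Only (A) is consistent with the DFA.
(A) 0(0|1)*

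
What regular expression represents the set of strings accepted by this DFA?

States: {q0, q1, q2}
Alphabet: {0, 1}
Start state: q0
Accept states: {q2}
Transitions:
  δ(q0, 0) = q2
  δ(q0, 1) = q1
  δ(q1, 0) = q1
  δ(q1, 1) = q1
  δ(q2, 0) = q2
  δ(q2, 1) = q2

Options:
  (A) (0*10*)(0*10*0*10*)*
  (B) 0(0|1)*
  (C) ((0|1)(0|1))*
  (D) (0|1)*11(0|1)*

Check each option against the DFA on short strings; one disagreement eliminates an option:
  (A) (0*10*)(0*10*0*10*)*: on '0' the DFA goes q0 → q2 and accepts (q2 ∈ Accept), but the regex does not match it → eliminate
  (B) 0(0|1)*: agrees with the DFA on every string of length ≤ 6
  (C) ((0|1)(0|1))*: on ε the DFA stays in q0 and rejects (q0 ∉ Accept), but the regex matches it → eliminate
  (D) (0|1)*11(0|1)*: on '0' the DFA goes q0 → q2 and accepts (q2 ∈ Accept), but the regex does not match it → eliminate
Only (B) is consistent with the DFA.
(B) 0(0|1)*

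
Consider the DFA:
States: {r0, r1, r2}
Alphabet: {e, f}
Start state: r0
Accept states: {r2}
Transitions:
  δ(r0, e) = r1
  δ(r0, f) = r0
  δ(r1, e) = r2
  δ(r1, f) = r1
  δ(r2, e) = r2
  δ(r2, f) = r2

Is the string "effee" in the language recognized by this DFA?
Processing string "effee":
  r0 --e--> r1
  r1 --f--> r1
  r1 --f--> r1
  r1 --e--> r2
  r2 --e--> r2
Final state: r2
Accept states: {r2}
Yes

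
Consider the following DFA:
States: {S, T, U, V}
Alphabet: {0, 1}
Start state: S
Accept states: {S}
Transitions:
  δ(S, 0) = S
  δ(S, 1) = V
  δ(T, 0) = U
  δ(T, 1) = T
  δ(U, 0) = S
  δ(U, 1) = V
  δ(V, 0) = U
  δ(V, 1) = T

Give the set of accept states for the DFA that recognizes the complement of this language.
Complement accept states = All states \ Original accept states
= {S, T, U, V} \ {S}
{T, U, V}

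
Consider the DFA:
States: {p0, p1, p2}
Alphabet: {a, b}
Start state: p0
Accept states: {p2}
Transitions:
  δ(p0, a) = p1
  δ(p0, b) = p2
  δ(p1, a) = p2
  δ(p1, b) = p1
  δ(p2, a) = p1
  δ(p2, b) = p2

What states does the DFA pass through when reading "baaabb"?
read 'b': p0 → p2
  read 'a': p2 → p1
  read 'a': p1 → p2
  read 'a': p2 → p1
  read 'b': p1 → p1
  read 'b': p1 → p1
p0 -> p2 -> p1 -> p2 -> p1 -> p1 -> p1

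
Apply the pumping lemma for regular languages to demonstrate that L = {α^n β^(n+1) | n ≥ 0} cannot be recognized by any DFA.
Assume L is regular with pumping length p. Idea: pumping the α-block breaks the fixed offset of 1.
Choose s = α^p β^(p+1) ∈ L. By the pumping lemma, s = xyz with |xy| ≤ p, |y| > 0, so y = α^k with k ≥ 1. Then xy²z = α^(p+k) β^(p+1). For this to be in L we would need p+1 = (p+k)+1, i.e. k = 0, contradicting k ≥ 1. So xy²z ∉ L.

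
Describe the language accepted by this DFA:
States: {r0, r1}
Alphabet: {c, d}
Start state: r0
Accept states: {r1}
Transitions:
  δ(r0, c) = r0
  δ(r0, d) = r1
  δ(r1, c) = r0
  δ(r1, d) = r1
Testing a few strings:
  'dc' → reject
  'ccc' → reject
  'c' → reject
  'cd' → accept
State roles: r0=last symbol not d; r1=last symbol is d
All strings over {c,d} ending with d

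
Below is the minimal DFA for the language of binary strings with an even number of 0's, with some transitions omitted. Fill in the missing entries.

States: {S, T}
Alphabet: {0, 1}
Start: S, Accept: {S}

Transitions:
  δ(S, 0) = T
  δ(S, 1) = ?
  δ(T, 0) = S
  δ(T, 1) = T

From the language and accept set, identify what each state tracks — S: even number of 0's so far; T: odd number of 0's so far.
Each missing δ(q, a) is the state matching the new tracked value after reading a.
δ(S, 1) = S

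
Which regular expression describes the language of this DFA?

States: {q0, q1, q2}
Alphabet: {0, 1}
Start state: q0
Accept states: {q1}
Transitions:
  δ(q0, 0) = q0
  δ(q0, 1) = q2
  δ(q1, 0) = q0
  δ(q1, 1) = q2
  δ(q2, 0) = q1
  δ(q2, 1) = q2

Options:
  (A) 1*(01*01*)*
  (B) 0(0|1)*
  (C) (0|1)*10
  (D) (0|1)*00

Check each option against the DFA on short strings; one disagreement eliminates an option:
  (A) 1*(01*01*)*: on ε the DFA stays in q0 and rejects (q0 ∉ Accept), but the regex matches it → eliminate
  (B) 0(0|1)*: on '0' the DFA goes q0 → q0 and rejects (q0 ∉ Accept), but the regex matches it → eliminate
  (C) (0|1)*10: agrees with the DFA on every string of length ≤ 6
  (D) (0|1)*00: on '00' the DFA goes q0 → q0 → q0 and rejects (q0 ∉ Accept), but the regex matches it → eliminate
Only (C) is consistent with the DFA.
(C) (0|1)*10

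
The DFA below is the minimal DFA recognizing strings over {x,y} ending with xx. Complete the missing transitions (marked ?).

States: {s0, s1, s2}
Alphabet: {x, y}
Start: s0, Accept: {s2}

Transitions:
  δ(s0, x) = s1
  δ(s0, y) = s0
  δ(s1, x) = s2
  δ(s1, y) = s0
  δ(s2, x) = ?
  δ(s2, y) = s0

From the language and accept set, identify what each state tracks — s0: last symbol not x; s1: one trailing x; s2: two trailing x's.
Each missing δ(q, a) is the state matching the new tracked value after reading a.
δ(s2, x) = s2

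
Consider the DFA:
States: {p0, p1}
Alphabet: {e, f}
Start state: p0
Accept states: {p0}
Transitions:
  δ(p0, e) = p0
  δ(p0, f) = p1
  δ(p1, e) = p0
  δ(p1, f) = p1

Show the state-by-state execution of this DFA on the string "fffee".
read 'f': p0 → p1
  read 'f': p1 → p1
  read 'f': p1 → p1
  read 'e': p1 → p0
  read 'e': p0 → p0
p0 -> p1 -> p1 -> p1 -> p0 -> p0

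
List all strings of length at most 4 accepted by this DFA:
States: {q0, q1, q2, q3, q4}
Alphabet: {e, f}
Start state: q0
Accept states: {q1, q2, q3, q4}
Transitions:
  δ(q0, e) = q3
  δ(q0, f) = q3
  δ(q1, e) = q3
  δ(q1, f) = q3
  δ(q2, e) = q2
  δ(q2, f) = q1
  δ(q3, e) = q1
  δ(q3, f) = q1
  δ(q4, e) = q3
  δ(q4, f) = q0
e, f, ee, ef, fe, ff, eee, eef, efe, eff, fee, fef, ffe, fff, eeee, eeef, eefe, eeff, efee, efef, effe, efff, feee, feef, fefe, feff, ffee, ffef, fffe, ffff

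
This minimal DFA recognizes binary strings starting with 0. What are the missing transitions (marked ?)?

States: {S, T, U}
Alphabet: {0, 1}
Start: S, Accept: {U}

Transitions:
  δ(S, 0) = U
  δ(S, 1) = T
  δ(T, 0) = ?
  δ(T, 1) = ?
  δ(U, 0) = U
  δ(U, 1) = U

From the language and accept set, identify what each state tracks — S: no input read; T: started with 1 (dead); U: started with 0.
Each missing δ(q, a) is the state matching the new tracked value after reading a.
δ(T, 0) = T; δ(T, 1) = T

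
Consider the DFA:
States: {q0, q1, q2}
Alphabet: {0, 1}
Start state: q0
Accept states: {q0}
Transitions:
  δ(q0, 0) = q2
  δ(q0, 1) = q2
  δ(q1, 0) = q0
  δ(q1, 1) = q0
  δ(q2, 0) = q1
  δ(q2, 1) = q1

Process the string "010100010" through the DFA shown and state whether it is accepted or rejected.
Processing string "010100010":
  q0 --0--> q2
  q2 --1--> q1
  q1 --0--> q0
  q0 --1--> q2
  q2 --0--> q1
  q1 --0--> q0
  q0 --0--> q2
  q2 --1--> q1
  q1 --0--> q0
Final state: q0
Accept states: {q0}
Yes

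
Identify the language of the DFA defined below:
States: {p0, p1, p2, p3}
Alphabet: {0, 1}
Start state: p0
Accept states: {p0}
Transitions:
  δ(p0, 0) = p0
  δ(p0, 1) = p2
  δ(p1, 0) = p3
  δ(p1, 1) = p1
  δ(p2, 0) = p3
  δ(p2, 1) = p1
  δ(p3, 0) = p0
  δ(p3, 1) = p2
Testing a few strings:
  '111' → reject
  '001' → reject
  '0001' → reject
  '0010' → reject
State roles: p0=value ≡ 0 (mod 4); p1=value ≡ 3 (mod 4); p2=value ≡ 1 (mod 4); p3=value ≡ 2 (mod 4)
All binary strings representing a multiple of 4 (read in base 2; leading zeros allowed and ε counts as 0)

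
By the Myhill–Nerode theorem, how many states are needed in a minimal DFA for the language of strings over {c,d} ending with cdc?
By Myhill–Nerode, count the distinguishable equivalence classes: 4 classes — one per longest suffix of the input that is a prefix of 'cdc' (lengths 0 through 3); only the length-3 class is accepting.
4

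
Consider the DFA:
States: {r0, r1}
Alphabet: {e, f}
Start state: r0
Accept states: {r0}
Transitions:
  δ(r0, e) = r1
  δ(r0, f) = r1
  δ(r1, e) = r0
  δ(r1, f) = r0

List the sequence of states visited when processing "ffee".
read 'f': r0 → r1
  read 'f': r1 → r0
  read 'e': r0 → r1
  read 'e': r1 → r0
r0 -> r1 -> r0 -> r1 -> r0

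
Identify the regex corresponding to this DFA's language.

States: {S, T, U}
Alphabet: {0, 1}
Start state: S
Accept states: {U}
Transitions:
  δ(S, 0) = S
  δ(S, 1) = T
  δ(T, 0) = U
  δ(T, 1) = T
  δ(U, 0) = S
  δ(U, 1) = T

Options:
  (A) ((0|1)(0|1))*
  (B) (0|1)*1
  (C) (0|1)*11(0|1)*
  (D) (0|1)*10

Check each option against the DFA on short strings; one disagreement eliminates an option:
  (A) ((0|1)(0|1))*: on ε the DFA stays in S and rejects (S ∉ Accept), but the regex matches it → eliminate
  (B) (0|1)*1: on '1' the DFA goes S → T and rejects (T ∉ Accept), but the regex matches it → eliminate
  (C) (0|1)*11(0|1)*: on '10' the DFA goes S → T → U and accepts (U ∈ Accept), but the regex does not match it → eliminate
  (D) (0|1)*10: agrees with the DFA on every string of length ≤ 6
Only (D) is consistent with the DFA.
(D) (0|1)*10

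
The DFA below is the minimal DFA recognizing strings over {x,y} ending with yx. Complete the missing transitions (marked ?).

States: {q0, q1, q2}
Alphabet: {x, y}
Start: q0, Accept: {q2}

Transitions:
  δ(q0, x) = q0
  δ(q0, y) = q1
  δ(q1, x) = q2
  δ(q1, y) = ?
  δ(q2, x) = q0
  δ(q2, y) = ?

From the language and accept set, identify what each state tracks — q0: no suffix match; q1: one trailing y; q2: suffix is yx.
Each missing δ(q, a) is the state matching the new tracked value after reading a.
δ(q1, y) = q1; δ(q2, y) = q1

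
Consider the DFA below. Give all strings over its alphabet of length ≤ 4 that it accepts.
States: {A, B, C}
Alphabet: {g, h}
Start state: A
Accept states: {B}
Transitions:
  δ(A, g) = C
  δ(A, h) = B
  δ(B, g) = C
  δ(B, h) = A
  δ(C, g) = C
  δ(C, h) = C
h, hhh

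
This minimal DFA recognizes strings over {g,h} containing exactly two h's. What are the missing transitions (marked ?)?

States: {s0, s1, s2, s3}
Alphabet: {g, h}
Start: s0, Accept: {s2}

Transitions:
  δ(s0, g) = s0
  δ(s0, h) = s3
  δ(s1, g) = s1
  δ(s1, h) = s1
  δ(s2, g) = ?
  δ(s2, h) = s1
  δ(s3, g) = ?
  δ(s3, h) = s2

From the language and accept set, identify what each state tracks — s0: zero h's; s1: ≥ three h's (dead); s2: two h's; s3: one h.
Each missing δ(q, a) is the state matching the new tracked value after reading a.
δ(s2, g) = s2; δ(s3, g) = s3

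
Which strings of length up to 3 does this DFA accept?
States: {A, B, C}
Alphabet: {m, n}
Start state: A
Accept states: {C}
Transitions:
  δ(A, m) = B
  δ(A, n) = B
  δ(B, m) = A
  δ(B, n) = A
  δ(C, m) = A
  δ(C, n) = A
None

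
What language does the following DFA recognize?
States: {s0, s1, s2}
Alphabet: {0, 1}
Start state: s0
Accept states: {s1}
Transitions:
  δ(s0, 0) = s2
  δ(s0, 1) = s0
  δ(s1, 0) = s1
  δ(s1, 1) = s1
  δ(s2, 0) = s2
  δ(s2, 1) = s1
Testing a few strings:
  '1110' → reject
  '110' → reject
  '1' → reject
  '10' → reject
State roles: s0=no 0 seen yet; s1=substring 01 seen; s2=seen a 0, waiting for 1
All binary strings containing the substring 01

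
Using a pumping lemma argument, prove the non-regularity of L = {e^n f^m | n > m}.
Assume L is regular with pumping length p. Idea: pumping down the e-block drops the e-count to at most the f-count.
Choose s = e^(p+1) f^p ∈ L (|s| = 2p+1 ≥ p). By the pumping lemma, s = xyz with |xy| ≤ p, |y| > 0, so y = e^k with k ≥ 1. Take i = 0: xz = e^(p+1−k) f^p. Since k ≥ 1, p+1−k ≤ p, so the number of e's is no longer strictly greater than the number of f's, hence xz ∉ L.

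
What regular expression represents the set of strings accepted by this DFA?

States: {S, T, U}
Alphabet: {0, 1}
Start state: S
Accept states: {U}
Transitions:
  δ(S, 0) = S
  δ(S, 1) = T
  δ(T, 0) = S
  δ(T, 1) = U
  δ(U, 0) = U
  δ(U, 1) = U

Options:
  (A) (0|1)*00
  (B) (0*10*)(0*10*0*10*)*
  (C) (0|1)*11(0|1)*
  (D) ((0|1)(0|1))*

Check each option against the DFA on short strings; one disagreement eliminates an option:
  (A) (0|1)*00: on '00' the DFA goes S → S → S and rejects (S ∉ Accept), but the regex matches it → eliminate
  (B) (0*10*)(0*10*0*10*)*: on '1' the DFA goes S → T and rejects (T ∉ Accept), but the regex matches it → eliminate
  (C) (0|1)*11(0|1)*: agrees with the DFA on every string of length ≤ 6
  (D) ((0|1)(0|1))*: on ε the DFA stays in S and rejects (S ∉ Accept), but the regex matches it → eliminate
Only (C) is consistent with the DFA.
(C) (0|1)*11(0|1)*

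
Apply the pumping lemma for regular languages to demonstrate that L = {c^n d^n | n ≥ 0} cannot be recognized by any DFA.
Assume L is regular with pumping length p. Idea: pumping the c-block changes the count balance.
Choose s = c^p d^p (length 2p ≥ p). By the pumping lemma, s = xyz with |xy| ≤ p, |y| > 0. So y = c^k for some k > 0 (since xy is entirely within the c's). Pumping gives xy²z = c^(p+k) d^p, which is not in L since p+k ≠ p.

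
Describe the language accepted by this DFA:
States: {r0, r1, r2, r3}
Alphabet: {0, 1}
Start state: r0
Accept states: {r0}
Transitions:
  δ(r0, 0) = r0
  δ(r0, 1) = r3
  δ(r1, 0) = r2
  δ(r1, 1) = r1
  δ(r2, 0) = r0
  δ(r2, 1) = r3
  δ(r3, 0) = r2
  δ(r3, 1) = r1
Testing a few strings:
  '11' → reject
  '011' → reject
  '1100' → accept
  '0' → accept
State roles: r0=value ≡ 0 (mod 4); r1=value ≡ 3 (mod 4); r2=value ≡ 2 (mod 4); r3=value ≡ 1 (mod 4)
All binary strings representing a multiple of 4 (read in base 2; leading zeros allowed and ε counts as 0)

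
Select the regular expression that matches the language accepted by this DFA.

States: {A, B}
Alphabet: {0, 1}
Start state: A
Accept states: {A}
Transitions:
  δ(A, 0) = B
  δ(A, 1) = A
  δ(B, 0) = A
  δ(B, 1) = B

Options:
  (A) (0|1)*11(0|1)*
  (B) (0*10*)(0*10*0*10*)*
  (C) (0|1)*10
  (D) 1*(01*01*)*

Check each option against the DFA on short strings; one disagreement eliminates an option:
  (A) (0|1)*11(0|1)*: on ε the DFA stays in A and accepts (A ∈ Accept), but the regex does not match it → eliminate
  (B) (0*10*)(0*10*0*10*)*: on ε the DFA stays in A and accepts (A ∈ Accept), but the regex does not match it → eliminate
  (C) (0|1)*10: on ε the DFA stays in A and accepts (A ∈ Accept), but the regex does not match it → eliminate
  (D) 1*(01*01*)*: agrees with the DFA on every string of length ≤ 6
Only (D) is consistent with the DFA.
(D) 1*(01*01*)*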